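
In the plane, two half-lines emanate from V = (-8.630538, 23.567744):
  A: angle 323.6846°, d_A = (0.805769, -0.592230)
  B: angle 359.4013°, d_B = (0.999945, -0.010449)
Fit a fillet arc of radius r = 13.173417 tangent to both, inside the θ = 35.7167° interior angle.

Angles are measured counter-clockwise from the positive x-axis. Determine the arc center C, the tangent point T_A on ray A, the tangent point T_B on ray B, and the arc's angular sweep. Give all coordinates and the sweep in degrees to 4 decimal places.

bisector direction at 341.5429° = (0.948561,-0.316594)
center distance |VC| = r/sin(θ/2) = 13.173417/sin(17.8584°) = 42.957057
C = V + |VC|·bis = (32.1169,9.9678)
T_A = V + ((C−V)·d_A)·d_A = V + 40.8873·d_A = (24.3152,-0.6469)
T_B = V + ((C−V)·d_B)·d_B = V + 40.8873·d_B = (32.2545,23.1405)
sweep = 180° − θ = 144.2833°

center=(32.1169,9.9678) T_A=(24.3152,-0.6469) T_B=(32.2545,23.1405) sweep=144.2833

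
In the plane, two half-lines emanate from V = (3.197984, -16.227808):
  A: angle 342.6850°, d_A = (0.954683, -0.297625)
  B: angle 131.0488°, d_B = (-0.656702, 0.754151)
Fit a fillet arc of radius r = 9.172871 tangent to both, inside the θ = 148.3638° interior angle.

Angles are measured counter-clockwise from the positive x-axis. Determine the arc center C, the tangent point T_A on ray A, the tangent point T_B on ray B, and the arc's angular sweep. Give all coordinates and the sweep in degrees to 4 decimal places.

bisector direction at 56.8669° = (0.546586,0.837403)
center distance |VC| = r/sin(θ/2) = 9.172871/sin(74.1819°) = 9.533901
C = V + |VC|·bis = (8.4091,-8.2441)
T_A = V + ((C−V)·d_A)·d_A = V + 2.5988·d_A = (5.6790,-17.0013)
T_B = V + ((C−V)·d_B)·d_B = V + 2.5988·d_B = (1.4914,-14.2679)
sweep = 180° − θ = 31.6362°

center=(8.4091,-8.2441) T_A=(5.6790,-17.0013) T_B=(1.4914,-14.2679) sweep=31.6362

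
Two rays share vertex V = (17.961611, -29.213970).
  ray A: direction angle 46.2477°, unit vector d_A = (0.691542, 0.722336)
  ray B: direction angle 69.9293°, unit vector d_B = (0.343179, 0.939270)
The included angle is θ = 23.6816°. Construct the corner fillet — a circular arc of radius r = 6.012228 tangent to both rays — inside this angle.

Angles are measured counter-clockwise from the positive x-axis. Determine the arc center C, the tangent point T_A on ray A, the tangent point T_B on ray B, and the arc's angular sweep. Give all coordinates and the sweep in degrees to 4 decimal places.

bisector direction at 58.0885° = (0.528609,0.848866)
center distance |VC| = r/sin(θ/2) = 6.012228/sin(11.8408°) = 29.300350
C = V + |VC|·bis = (33.4500,-4.3419)
T_A = V + ((C−V)·d_A)·d_A = V + 28.6769·d_A = (37.7929,-8.4996)
T_B = V + ((C−V)·d_B)·d_B = V + 28.6769·d_B = (27.8029,-2.2786)
sweep = 180° − θ = 156.3184°

center=(33.4500,-4.3419) T_A=(37.7929,-8.4996) T_B=(27.8029,-2.2786) sweep=156.3184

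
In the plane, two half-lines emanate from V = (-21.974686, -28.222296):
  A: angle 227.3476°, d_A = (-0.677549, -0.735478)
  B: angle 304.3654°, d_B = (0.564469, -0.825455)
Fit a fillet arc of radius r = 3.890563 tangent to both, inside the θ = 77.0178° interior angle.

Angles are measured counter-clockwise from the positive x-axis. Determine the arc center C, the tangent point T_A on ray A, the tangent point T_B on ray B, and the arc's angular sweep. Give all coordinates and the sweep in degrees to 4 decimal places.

bisector direction at 265.8565° = (-0.072255,-0.997386)
center distance |VC| = r/sin(θ/2) = 3.890563/sin(38.5089°) = 6.248533
C = V + |VC|·bis = (-22.4262,-34.4545)
T_A = V + ((C−V)·d_A)·d_A = V + 4.8895·d_A = (-25.2876,-31.8185)
T_B = V + ((C−V)·d_B)·d_B = V + 4.8895·d_B = (-19.2147,-32.2584)
sweep = 180° − θ = 102.9822°

center=(-22.4262,-34.4545) T_A=(-25.2876,-31.8185) T_B=(-19.2147,-32.2584) sweep=102.9822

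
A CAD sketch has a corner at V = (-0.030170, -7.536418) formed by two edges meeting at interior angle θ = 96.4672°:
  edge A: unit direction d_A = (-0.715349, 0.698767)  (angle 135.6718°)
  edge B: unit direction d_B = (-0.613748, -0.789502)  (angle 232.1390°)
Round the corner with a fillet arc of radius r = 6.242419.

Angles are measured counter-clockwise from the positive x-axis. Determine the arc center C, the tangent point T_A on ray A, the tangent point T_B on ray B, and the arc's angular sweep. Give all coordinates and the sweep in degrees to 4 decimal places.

bisector direction at 183.9054° = (-0.997678,-0.068109)
center distance |VC| = r/sin(θ/2) = 6.242419/sin(48.2336°) = 8.369349
C = V + |VC|·bis = (-8.3801,-8.1064)
T_A = V + ((C−V)·d_A)·d_A = V + 5.5748·d_A = (-4.0181,-3.6409)
T_B = V + ((C−V)·d_B)·d_B = V + 5.5748·d_B = (-3.4517,-11.9377)
sweep = 180° − θ = 83.5328°

center=(-8.3801,-8.1064) T_A=(-4.0181,-3.6409) T_B=(-3.4517,-11.9377) sweep=83.5328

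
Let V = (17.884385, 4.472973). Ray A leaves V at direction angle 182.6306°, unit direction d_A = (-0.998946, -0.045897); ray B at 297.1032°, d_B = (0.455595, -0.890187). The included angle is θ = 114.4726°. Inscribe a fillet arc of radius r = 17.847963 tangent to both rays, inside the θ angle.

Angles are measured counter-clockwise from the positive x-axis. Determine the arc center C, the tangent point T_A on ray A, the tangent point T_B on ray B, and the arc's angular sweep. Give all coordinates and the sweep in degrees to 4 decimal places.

center=(7.2294,-13.8834) T_A=(6.4103,3.9458) T_B=(23.1174,-5.7519) sweep=65.5274

bisector direction at 239.8669° = (-0.502010,-0.864862)
center distance |VC| = r/sin(θ/2) = 17.847963/sin(57.2363°) = 21.224591
C = V + |VC|·bis = (7.2294,-13.8834)
T_A = V + ((C−V)·d_A)·d_A = V + 11.4862·d_A = (6.4103,3.9458)
T_B = V + ((C−V)·d_B)·d_B = V + 11.4862·d_B = (23.1174,-5.7519)
sweep = 180° − θ = 65.5274°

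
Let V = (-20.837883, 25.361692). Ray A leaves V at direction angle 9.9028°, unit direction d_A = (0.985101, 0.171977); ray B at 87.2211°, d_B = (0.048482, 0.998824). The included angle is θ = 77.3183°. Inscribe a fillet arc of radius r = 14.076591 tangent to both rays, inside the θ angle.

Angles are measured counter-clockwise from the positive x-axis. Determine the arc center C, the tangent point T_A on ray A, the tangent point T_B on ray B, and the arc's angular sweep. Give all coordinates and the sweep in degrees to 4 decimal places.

center=(-5.9247,42.2547) T_A=(-3.5039,28.3878) T_B=(-19.9848,42.9372) sweep=102.6817

bisector direction at 48.5619° = (0.661810,0.749672)
center distance |VC| = r/sin(θ/2) = 14.076591/sin(38.6591°) = 22.533864
C = V + |VC|·bis = (-5.9247,42.2547)
T_A = V + ((C−V)·d_A)·d_A = V + 17.5962·d_A = (-3.5039,28.3878)
T_B = V + ((C−V)·d_B)·d_B = V + 17.5962·d_B = (-19.9848,42.9372)
sweep = 180° − θ = 102.6817°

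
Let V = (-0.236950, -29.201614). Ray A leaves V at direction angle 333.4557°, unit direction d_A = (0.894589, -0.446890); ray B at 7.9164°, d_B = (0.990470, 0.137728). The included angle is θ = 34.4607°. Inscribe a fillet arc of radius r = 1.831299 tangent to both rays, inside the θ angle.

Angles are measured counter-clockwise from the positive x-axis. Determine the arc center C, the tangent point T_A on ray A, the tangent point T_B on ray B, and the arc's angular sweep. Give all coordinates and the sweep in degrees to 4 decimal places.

center=(5.8639,-30.2022) T_A=(5.0455,-31.8405) T_B=(5.6117,-28.3883) sweep=145.5393

bisector direction at 350.6860° = (0.986816,-0.161844)
center distance |VC| = r/sin(θ/2) = 1.831299/sin(17.2304°) = 6.182351
C = V + |VC|·bis = (5.8639,-30.2022)
T_A = V + ((C−V)·d_A)·d_A = V + 5.9049·d_A = (5.0455,-31.8405)
T_B = V + ((C−V)·d_B)·d_B = V + 5.9049·d_B = (5.6117,-28.3883)
sweep = 180° − θ = 145.5393°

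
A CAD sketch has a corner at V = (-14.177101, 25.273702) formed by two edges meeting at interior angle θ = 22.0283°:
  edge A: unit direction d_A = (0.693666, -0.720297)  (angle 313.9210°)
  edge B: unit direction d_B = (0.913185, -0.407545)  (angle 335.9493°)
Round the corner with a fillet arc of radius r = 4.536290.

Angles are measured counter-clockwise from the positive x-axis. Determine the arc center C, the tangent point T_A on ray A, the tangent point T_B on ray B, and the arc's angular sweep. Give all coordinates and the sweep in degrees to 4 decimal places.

center=(5.2573,11.6328) T_A=(1.9898,8.4861) T_B=(7.1060,15.7753) sweep=157.9717

bisector direction at 324.9352° = (0.818502,-0.574503)
center distance |VC| = r/sin(θ/2) = 4.536290/sin(11.0142°) = 23.743818
C = V + |VC|·bis = (5.2573,11.6328)
T_A = V + ((C−V)·d_A)·d_A = V + 23.3065·d_A = (1.9898,8.4861)
T_B = V + ((C−V)·d_B)·d_B = V + 23.3065·d_B = (7.1060,15.7753)
sweep = 180° − θ = 157.9717°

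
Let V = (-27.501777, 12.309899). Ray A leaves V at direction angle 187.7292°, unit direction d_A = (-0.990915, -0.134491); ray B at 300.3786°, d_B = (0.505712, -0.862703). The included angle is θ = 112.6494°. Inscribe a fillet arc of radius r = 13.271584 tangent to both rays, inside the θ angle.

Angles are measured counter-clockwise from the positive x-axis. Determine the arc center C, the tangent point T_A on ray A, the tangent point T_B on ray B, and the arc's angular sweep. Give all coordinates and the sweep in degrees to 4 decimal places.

bisector direction at 244.0539° = (-0.437525,-0.899206)
center distance |VC| = r/sin(θ/2) = 13.271584/sin(56.3247°) = 15.947719
C = V + |VC|·bis = (-34.4793,-2.0304)
T_A = V + ((C−V)·d_A)·d_A = V + 8.8428·d_A = (-36.2642,11.1206)
T_B = V + ((C−V)·d_B)·d_B = V + 8.8428·d_B = (-23.0299,4.6812)
sweep = 180° − θ = 67.3506°

center=(-34.4793,-2.0304) T_A=(-36.2642,11.1206) T_B=(-23.0299,4.6812) sweep=67.3506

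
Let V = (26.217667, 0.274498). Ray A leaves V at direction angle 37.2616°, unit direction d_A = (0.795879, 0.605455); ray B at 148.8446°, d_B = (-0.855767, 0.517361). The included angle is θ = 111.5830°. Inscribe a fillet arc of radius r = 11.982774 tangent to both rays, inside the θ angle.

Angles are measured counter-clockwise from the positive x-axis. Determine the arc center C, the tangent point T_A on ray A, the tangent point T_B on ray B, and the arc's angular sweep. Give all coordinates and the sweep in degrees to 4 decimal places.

center=(25.4459,14.7434) T_A=(32.7010,5.2066) T_B=(19.2465,4.4890) sweep=68.4170

bisector direction at 93.0531° = (-0.053261,0.998581)
center distance |VC| = r/sin(θ/2) = 11.982774/sin(55.7915°) = 14.489498
C = V + |VC|·bis = (25.4459,14.7434)
T_A = V + ((C−V)·d_A)·d_A = V + 8.1461·d_A = (32.7010,5.2066)
T_B = V + ((C−V)·d_B)·d_B = V + 8.1461·d_B = (19.2465,4.4890)
sweep = 180° − θ = 68.4170°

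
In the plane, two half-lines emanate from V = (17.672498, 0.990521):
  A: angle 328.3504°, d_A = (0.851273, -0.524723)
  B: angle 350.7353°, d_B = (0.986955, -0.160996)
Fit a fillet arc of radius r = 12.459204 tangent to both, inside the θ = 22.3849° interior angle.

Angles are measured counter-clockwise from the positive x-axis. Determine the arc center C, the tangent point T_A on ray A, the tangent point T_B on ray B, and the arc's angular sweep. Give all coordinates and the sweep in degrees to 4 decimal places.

bisector direction at 339.5428° = (0.936934,-0.349507)
center distance |VC| = r/sin(θ/2) = 12.459204/sin(11.1924°) = 64.187931
C = V + |VC|·bis = (77.8123,-21.4436)
T_A = V + ((C−V)·d_A)·d_A = V + 62.9671·d_A = (71.2747,-32.0498)
T_B = V + ((C−V)·d_B)·d_B = V + 62.9671·d_B = (79.8182,-9.1469)
sweep = 180° − θ = 157.6151°

center=(77.8123,-21.4436) T_A=(71.2747,-32.0498) T_B=(79.8182,-9.1469) sweep=157.6151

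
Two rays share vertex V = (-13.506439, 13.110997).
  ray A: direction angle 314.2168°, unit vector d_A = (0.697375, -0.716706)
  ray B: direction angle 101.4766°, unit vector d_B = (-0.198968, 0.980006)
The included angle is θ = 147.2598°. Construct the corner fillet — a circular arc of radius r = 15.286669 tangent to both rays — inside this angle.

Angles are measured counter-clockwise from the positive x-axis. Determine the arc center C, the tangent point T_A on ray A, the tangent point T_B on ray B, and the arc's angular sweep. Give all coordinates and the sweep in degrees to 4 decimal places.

center=(0.5811,20.5532) T_A=(-10.3749,9.8927) T_B=(-14.3999,17.5117) sweep=32.7402

bisector direction at 27.8467° = (0.884201,0.467107)
center distance |VC| = r/sin(θ/2) = 15.286669/sin(73.6299°) = 15.932556
C = V + |VC|·bis = (0.5811,20.5532)
T_A = V + ((C−V)·d_A)·d_A = V + 4.4904·d_A = (-10.3749,9.8927)
T_B = V + ((C−V)·d_B)·d_B = V + 4.4904·d_B = (-14.3999,17.5117)
sweep = 180° − θ = 32.7402°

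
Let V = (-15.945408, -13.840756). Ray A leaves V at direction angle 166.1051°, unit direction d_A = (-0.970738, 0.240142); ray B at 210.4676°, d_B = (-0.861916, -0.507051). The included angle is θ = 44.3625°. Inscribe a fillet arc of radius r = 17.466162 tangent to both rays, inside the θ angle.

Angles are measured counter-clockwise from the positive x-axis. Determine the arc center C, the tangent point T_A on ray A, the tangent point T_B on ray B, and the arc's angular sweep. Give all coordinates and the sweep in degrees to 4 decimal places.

center=(-61.7258,-20.5083) T_A=(-57.5314,-3.5532) T_B=(-52.8695,-35.5626) sweep=135.6375

bisector direction at 188.2863° = (-0.989560,-0.144120)
center distance |VC| = r/sin(θ/2) = 17.466162/sin(22.1812°) = 46.263349
C = V + |VC|·bis = (-61.7258,-20.5083)
T_A = V + ((C−V)·d_A)·d_A = V + 42.8396·d_A = (-57.5314,-3.5532)
T_B = V + ((C−V)·d_B)·d_B = V + 42.8396·d_B = (-52.8695,-35.5626)
sweep = 180° − θ = 135.6375°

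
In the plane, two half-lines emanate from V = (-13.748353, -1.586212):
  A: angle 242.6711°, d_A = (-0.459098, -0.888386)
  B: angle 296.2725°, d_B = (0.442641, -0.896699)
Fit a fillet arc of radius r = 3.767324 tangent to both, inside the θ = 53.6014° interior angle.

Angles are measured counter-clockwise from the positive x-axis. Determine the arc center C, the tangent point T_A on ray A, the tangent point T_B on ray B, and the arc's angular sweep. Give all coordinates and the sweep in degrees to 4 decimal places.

center=(-13.8254,-9.9412) T_A=(-17.1722,-8.2116) T_B=(-10.4472,-8.2736) sweep=126.3986

bisector direction at 269.4718° = (-0.009219,-0.999958)
center distance |VC| = r/sin(θ/2) = 3.767324/sin(26.8007°) = 8.355335
C = V + |VC|·bis = (-13.8254,-9.9412)
T_A = V + ((C−V)·d_A)·d_A = V + 7.4578·d_A = (-17.1722,-8.2116)
T_B = V + ((C−V)·d_B)·d_B = V + 7.4578·d_B = (-10.4472,-8.2736)
sweep = 180° − θ = 126.3986°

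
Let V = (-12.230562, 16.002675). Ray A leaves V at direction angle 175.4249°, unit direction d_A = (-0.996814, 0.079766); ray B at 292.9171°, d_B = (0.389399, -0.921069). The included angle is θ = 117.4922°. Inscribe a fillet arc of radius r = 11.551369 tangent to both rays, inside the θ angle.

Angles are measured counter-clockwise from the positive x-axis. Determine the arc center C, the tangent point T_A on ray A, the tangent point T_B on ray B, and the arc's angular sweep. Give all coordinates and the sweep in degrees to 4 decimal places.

bisector direction at 234.1710° = (-0.585368,-0.810768)
center distance |VC| = r/sin(θ/2) = 11.551369/sin(58.7461°) = 13.512324
C = V + |VC|·bis = (-20.1402,5.0473)
T_A = V + ((C−V)·d_A)·d_A = V + 7.0106·d_A = (-19.2188,16.5619)
T_B = V + ((C−V)·d_B)·d_B = V + 7.0106·d_B = (-9.5006,9.5454)
sweep = 180° − θ = 62.5078°

center=(-20.1402,5.0473) T_A=(-19.2188,16.5619) T_B=(-9.5006,9.5454) sweep=62.5078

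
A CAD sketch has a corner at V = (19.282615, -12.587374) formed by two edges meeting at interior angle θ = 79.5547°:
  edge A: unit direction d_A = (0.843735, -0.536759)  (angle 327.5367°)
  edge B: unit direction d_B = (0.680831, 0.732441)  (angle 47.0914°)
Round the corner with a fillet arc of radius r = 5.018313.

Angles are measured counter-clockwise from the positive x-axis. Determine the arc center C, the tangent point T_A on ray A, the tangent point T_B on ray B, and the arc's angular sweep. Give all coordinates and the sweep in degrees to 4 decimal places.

bisector direction at 7.3141° = (0.991863,0.127308)
center distance |VC| = r/sin(θ/2) = 5.018313/sin(39.7773°) = 7.843492
C = V + |VC|·bis = (27.0623,-11.5888)
T_A = V + ((C−V)·d_A)·d_A = V + 6.0280·d_A = (24.3687,-15.8230)
T_B = V + ((C−V)·d_B)·d_B = V + 6.0280·d_B = (23.3867,-8.1722)
sweep = 180° − θ = 100.4453°

center=(27.0623,-11.5888) T_A=(24.3687,-15.8230) T_B=(23.3867,-8.1722) sweep=100.4453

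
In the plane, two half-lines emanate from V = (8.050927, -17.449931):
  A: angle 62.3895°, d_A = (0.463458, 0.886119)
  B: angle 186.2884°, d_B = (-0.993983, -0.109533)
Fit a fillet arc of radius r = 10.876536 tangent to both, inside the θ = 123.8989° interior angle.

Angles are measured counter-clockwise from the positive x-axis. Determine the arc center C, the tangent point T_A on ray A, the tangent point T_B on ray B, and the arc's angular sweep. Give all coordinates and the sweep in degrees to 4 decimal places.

center=(1.0990,-7.2736) T_A=(10.7369,-12.3145) T_B=(2.2903,-18.0847) sweep=56.1011

bisector direction at 124.3389° = (-0.564088,0.825715)
center distance |VC| = r/sin(θ/2) = 10.876536/sin(61.9494°) = 12.324225
C = V + |VC|·bis = (1.0990,-7.2736)
T_A = V + ((C−V)·d_A)·d_A = V + 5.7955·d_A = (10.7369,-12.3145)
T_B = V + ((C−V)·d_B)·d_B = V + 5.7955·d_B = (2.2903,-18.0847)
sweep = 180° − θ = 56.1011°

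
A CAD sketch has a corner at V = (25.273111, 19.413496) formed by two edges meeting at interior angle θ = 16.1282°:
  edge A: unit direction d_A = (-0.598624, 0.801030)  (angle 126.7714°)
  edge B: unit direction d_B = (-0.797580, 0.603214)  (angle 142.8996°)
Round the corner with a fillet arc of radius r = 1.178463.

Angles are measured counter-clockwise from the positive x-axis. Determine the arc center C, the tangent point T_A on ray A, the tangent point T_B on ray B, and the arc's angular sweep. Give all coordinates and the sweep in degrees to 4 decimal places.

bisector direction at 134.8355° = (-0.705074,0.709134)
center distance |VC| = r/sin(θ/2) = 1.178463/sin(8.0641°) = 8.400738
C = V + |VC|·bis = (19.3500,25.3707)
T_A = V + ((C−V)·d_A)·d_A = V + 8.3177·d_A = (20.2940,26.0762)
T_B = V + ((C−V)·d_B)·d_B = V + 8.3177·d_B = (18.6391,24.4308)
sweep = 180° − θ = 163.8718°

center=(19.3500,25.3707) T_A=(20.2940,26.0762) T_B=(18.6391,24.4308) sweep=163.8718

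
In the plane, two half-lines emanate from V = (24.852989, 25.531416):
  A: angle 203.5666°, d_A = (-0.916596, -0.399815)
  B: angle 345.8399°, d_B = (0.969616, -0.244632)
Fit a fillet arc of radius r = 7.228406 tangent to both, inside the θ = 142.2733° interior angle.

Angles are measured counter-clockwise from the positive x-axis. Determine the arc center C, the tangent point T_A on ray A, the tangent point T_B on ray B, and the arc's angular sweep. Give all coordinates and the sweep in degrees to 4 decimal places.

center=(25.4793,17.9185) T_A=(22.5893,24.5440) T_B=(27.2476,24.9273) sweep=37.7267

bisector direction at 274.7032° = (0.081995,-0.996633)
center distance |VC| = r/sin(θ/2) = 7.228406/sin(71.1367°) = 7.638660
C = V + |VC|·bis = (25.4793,17.9185)
T_A = V + ((C−V)·d_A)·d_A = V + 2.4697·d_A = (22.5893,24.5440)
T_B = V + ((C−V)·d_B)·d_B = V + 2.4697·d_B = (27.2476,24.9273)
sweep = 180° − θ = 37.7267°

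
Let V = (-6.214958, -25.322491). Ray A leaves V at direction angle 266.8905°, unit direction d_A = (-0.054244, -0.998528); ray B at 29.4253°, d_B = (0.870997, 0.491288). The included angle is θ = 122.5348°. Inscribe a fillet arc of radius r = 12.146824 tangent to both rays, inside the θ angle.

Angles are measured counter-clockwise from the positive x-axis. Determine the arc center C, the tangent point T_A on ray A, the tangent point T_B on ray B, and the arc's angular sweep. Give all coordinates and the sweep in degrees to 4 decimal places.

center=(5.5528,-32.6308) T_A=(-6.5762,-31.9719) T_B=(-0.4148,-22.0509) sweep=57.4652

bisector direction at 328.1579° = (0.849505,-0.527580)
center distance |VC| = r/sin(θ/2) = 12.146824/sin(61.2674°) = 13.852436
C = V + |VC|·bis = (5.5528,-32.6308)
T_A = V + ((C−V)·d_A)·d_A = V + 6.6592·d_A = (-6.5762,-31.9719)
T_B = V + ((C−V)·d_B)·d_B = V + 6.6592·d_B = (-0.4148,-22.0509)
sweep = 180° − θ = 57.4652°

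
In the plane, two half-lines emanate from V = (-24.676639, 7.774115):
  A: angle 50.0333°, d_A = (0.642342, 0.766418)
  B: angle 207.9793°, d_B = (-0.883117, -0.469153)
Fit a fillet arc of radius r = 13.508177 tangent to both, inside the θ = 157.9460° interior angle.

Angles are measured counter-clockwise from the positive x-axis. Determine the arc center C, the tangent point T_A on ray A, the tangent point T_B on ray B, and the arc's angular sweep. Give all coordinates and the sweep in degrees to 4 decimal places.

bisector direction at 129.0063° = (-0.629406,0.777077)
center distance |VC| = r/sin(θ/2) = 13.508177/sin(78.9730°) = 13.762268
C = V + |VC|·bis = (-33.3387,18.4685)
T_A = V + ((C−V)·d_A)·d_A = V + 2.6323·d_A = (-22.9858,9.7916)
T_B = V + ((C−V)·d_B)·d_B = V + 2.6323·d_B = (-27.0013,6.5392)
sweep = 180° − θ = 22.0540°

center=(-33.3387,18.4685) T_A=(-22.9858,9.7916) T_B=(-27.0013,6.5392) sweep=22.0540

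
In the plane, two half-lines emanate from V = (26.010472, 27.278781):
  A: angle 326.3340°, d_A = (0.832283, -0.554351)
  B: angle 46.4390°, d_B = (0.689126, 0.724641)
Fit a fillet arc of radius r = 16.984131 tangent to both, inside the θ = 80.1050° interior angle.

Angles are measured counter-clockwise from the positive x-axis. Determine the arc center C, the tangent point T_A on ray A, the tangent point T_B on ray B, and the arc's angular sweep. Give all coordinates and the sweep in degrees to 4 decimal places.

center=(52.2405,30.2147) T_A=(42.8253,16.0791) T_B=(39.9331,41.9189) sweep=99.8950

bisector direction at 6.3865° = (0.993794,0.111235)
center distance |VC| = r/sin(θ/2) = 16.984131/sin(40.0525°) = 26.393806
C = V + |VC|·bis = (52.2405,30.2147)
T_A = V + ((C−V)·d_A)·d_A = V + 20.2033·d_A = (42.8253,16.0791)
T_B = V + ((C−V)·d_B)·d_B = V + 20.2033·d_B = (39.9331,41.9189)
sweep = 180° − θ = 99.8950°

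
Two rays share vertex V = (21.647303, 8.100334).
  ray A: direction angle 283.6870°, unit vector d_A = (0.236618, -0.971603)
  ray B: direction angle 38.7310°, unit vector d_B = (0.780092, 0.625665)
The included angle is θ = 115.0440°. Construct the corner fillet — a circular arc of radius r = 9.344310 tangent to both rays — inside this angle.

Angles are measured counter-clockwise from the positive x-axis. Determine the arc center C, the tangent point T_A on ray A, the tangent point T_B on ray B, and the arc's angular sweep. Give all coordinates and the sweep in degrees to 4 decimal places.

center=(32.1336,4.5323) T_A=(23.0547,2.3213) T_B=(26.2872,11.8218) sweep=64.9560

bisector direction at 341.2090° = (0.946700,-0.322117)
center distance |VC| = r/sin(θ/2) = 9.344310/sin(57.5220°) = 11.076737
C = V + |VC|·bis = (32.1336,4.5323)
T_A = V + ((C−V)·d_A)·d_A = V + 5.9479·d_A = (23.0547,2.3213)
T_B = V + ((C−V)·d_B)·d_B = V + 5.9479·d_B = (26.2872,11.8218)
sweep = 180° − θ = 64.9560°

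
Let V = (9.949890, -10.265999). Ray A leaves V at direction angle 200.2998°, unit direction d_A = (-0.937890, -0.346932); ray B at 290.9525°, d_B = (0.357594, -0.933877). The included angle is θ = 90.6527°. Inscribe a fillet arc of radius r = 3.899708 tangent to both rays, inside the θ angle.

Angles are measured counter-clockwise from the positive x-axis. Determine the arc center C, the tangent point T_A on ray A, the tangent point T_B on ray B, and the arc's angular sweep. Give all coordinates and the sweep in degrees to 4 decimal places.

bisector direction at 245.6262° = (-0.412689,-0.910872)
center distance |VC| = r/sin(θ/2) = 3.899708/sin(45.3263°) = 5.483874
C = V + |VC|·bis = (7.6868,-15.2611)
T_A = V + ((C−V)·d_A)·d_A = V + 3.8555·d_A = (6.3338,-11.6036)
T_B = V + ((C−V)·d_B)·d_B = V + 3.8555·d_B = (11.3286,-13.8666)
sweep = 180° − θ = 89.3473°

center=(7.6868,-15.2611) T_A=(6.3338,-11.6036) T_B=(11.3286,-13.8666) sweep=89.3473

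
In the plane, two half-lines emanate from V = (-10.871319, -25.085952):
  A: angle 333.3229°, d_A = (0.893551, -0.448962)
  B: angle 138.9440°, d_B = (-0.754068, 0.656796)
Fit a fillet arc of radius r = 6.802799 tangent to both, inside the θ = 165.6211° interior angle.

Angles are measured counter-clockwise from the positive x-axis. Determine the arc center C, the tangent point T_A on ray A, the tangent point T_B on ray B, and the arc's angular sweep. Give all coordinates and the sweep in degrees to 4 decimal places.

center=(-7.0503,-19.3926) T_A=(-10.1045,-25.4712) T_B=(-11.5184,-24.5223) sweep=14.3789

bisector direction at 56.1335° = (0.557260,0.830338)
center distance |VC| = r/sin(θ/2) = 6.802799/sin(82.8106°) = 6.856708
C = V + |VC|·bis = (-7.0503,-19.3926)
T_A = V + ((C−V)·d_A)·d_A = V + 0.8581·d_A = (-10.1045,-25.4712)
T_B = V + ((C−V)·d_B)·d_B = V + 0.8581·d_B = (-11.5184,-24.5223)
sweep = 180° − θ = 14.3789°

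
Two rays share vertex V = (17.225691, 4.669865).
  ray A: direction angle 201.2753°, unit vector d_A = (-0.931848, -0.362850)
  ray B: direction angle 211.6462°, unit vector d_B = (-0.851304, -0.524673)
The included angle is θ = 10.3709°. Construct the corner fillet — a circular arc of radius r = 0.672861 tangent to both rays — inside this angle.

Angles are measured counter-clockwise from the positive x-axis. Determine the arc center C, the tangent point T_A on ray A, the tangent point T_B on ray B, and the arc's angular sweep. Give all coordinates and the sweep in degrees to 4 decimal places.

bisector direction at 206.4607° = (-0.895240,-0.445585)
center distance |VC| = r/sin(θ/2) = 0.672861/sin(5.1855°) = 7.444826
C = V + |VC|·bis = (10.5608,1.3526)
T_A = V + ((C−V)·d_A)·d_A = V + 7.4144·d_A = (10.3166,1.9796)
T_B = V + ((C−V)·d_B)·d_B = V + 7.4144·d_B = (10.9138,0.7798)
sweep = 180° − θ = 169.6291°

center=(10.5608,1.3526) T_A=(10.3166,1.9796) T_B=(10.9138,0.7798) sweep=169.6291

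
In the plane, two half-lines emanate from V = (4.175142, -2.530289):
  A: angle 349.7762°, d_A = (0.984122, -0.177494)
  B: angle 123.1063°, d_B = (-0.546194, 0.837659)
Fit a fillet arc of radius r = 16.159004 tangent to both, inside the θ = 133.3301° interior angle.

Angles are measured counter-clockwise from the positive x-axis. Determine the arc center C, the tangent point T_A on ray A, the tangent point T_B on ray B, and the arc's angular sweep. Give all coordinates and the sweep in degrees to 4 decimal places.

bisector direction at 56.4413° = (0.552792,0.833319)
center distance |VC| = r/sin(θ/2) = 16.159004/sin(66.6650°) = 17.598472
C = V + |VC|·bis = (13.9034,12.1349)
T_A = V + ((C−V)·d_A)·d_A = V + 6.9709·d_A = (11.0353,-3.7676)
T_B = V + ((C−V)·d_B)·d_B = V + 6.9709·d_B = (0.3677,3.3089)
sweep = 180° − θ = 46.6699°

center=(13.9034,12.1349) T_A=(11.0353,-3.7676) T_B=(0.3677,3.3089) sweep=46.6699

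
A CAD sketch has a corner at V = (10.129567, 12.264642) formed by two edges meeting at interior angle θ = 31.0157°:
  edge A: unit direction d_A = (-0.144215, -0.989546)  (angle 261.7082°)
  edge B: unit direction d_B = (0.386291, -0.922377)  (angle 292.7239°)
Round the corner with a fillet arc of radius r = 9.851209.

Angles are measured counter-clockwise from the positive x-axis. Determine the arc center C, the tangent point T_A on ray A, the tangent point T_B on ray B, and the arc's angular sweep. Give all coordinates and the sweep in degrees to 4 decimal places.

center=(14.7577,-24.2883) T_A=(5.0095,-22.8676) T_B=(23.8442,-20.4829) sweep=148.9843

bisector direction at 277.2160° = (0.125611,-0.992080)
center distance |VC| = r/sin(θ/2) = 9.851209/sin(15.5078°) = 36.844800
C = V + |VC|·bis = (14.7577,-24.2883)
T_A = V + ((C−V)·d_A)·d_A = V + 35.5034·d_A = (5.0095,-22.8676)
T_B = V + ((C−V)·d_B)·d_B = V + 35.5034·d_B = (23.8442,-20.4829)
sweep = 180° − θ = 148.9843°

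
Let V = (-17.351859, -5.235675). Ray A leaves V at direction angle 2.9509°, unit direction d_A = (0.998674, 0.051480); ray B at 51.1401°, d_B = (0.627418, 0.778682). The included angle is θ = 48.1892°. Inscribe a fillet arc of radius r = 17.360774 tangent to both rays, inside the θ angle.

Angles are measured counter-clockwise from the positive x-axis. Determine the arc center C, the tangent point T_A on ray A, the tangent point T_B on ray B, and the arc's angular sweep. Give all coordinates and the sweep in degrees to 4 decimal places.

bisector direction at 27.0455° = (0.890646,0.454698)
center distance |VC| = r/sin(θ/2) = 17.360774/sin(24.0946°) = 42.525440
C = V + |VC|·bis = (20.5232,14.1006)
T_A = V + ((C−V)·d_A)·d_A = V + 38.8203·d_A = (21.4170,-3.2372)
T_B = V + ((C−V)·d_B)·d_B = V + 38.8203·d_B = (7.0047,24.9930)
sweep = 180° − θ = 131.8108°

center=(20.5232,14.1006) T_A=(21.4170,-3.2372) T_B=(7.0047,24.9930) sweep=131.8108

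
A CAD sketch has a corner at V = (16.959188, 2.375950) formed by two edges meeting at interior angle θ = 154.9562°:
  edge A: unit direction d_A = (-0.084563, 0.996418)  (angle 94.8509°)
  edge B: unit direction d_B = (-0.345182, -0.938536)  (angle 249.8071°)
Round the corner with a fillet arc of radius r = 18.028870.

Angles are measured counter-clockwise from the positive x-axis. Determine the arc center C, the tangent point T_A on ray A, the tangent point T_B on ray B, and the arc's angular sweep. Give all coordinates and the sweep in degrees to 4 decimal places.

center=(-1.3437,4.8412) T_A=(16.6206,6.3657) T_B=(15.5770,-1.3821) sweep=25.0438

bisector direction at 172.3290° = (-0.991051,0.133485)
center distance |VC| = r/sin(θ/2) = 18.028870/sin(77.4781°) = 18.468169
C = V + |VC|·bis = (-1.3437,4.8412)
T_A = V + ((C−V)·d_A)·d_A = V + 4.0041·d_A = (16.6206,6.3657)
T_B = V + ((C−V)·d_B)·d_B = V + 4.0041·d_B = (15.5770,-1.3821)
sweep = 180° − θ = 25.0438°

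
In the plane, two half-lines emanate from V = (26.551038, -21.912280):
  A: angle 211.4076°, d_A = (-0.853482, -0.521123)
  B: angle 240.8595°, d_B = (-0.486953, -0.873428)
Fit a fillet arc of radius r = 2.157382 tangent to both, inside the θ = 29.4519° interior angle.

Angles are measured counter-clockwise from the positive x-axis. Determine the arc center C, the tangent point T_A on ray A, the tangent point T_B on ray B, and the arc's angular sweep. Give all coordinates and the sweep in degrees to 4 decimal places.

bisector direction at 226.1335° = (-0.692980,-0.720957)
center distance |VC| = r/sin(θ/2) = 2.157382/sin(14.7259°) = 8.487081
C = V + |VC|·bis = (20.6697,-28.0311)
T_A = V + ((C−V)·d_A)·d_A = V + 8.2083·d_A = (19.5454,-26.1898)
T_B = V + ((C−V)·d_B)·d_B = V + 8.2083·d_B = (22.5540,-29.0816)
sweep = 180° − θ = 150.5481°

center=(20.6697,-28.0311) T_A=(19.5454,-26.1898) T_B=(22.5540,-29.0816) sweep=150.5481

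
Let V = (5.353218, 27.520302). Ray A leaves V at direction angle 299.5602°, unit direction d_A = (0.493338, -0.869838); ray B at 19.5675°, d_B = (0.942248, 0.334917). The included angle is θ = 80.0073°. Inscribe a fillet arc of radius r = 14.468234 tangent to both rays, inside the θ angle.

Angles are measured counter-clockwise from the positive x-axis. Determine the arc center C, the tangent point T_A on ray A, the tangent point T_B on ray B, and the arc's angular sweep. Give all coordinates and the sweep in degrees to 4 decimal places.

bisector direction at 339.5639° = (0.937062,-0.349163)
center distance |VC| = r/sin(θ/2) = 14.468234/sin(40.0037°) = 22.506868
C = V + |VC|·bis = (26.4435,19.6617)
T_A = V + ((C−V)·d_A)·d_A = V + 17.2403·d_A = (13.8585,12.5240)
T_B = V + ((C−V)·d_B)·d_B = V + 17.2403·d_B = (21.5979,33.2944)
sweep = 180° − θ = 99.9927°

center=(26.4435,19.6617) T_A=(13.8585,12.5240) T_B=(21.5979,33.2944) sweep=99.9927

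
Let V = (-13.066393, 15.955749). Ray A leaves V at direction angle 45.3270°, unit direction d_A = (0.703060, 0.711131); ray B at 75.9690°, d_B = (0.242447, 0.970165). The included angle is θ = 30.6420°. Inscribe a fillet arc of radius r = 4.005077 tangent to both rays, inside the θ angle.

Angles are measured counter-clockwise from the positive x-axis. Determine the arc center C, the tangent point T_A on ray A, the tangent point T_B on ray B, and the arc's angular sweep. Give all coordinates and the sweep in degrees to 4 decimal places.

bisector direction at 60.6480° = (0.490174,0.871625)
center distance |VC| = r/sin(θ/2) = 4.005077/sin(15.3210°) = 15.157738
C = V + |VC|·bis = (-5.6365,29.1676)
T_A = V + ((C−V)·d_A)·d_A = V + 14.6190·d_A = (-2.7883,26.3518)
T_B = V + ((C−V)·d_B)·d_B = V + 14.6190·d_B = (-9.5221,30.1386)
sweep = 180° − θ = 149.3580°

center=(-5.6365,29.1676) T_A=(-2.7883,26.3518) T_B=(-9.5221,30.1386) sweep=149.3580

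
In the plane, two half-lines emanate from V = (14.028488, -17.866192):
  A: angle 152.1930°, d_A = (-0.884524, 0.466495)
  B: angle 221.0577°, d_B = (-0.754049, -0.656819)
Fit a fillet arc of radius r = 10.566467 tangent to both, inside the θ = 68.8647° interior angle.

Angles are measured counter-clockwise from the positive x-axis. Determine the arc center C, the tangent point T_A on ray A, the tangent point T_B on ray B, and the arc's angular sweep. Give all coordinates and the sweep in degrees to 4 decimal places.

center=(-4.5341,-20.0223) T_A=(0.3951,-10.6760) T_B=(2.4061,-27.9899) sweep=111.1353

bisector direction at 186.6253° = (-0.993322,-0.115377)
center distance |VC| = r/sin(θ/2) = 10.566467/sin(34.4323°) = 18.687397
C = V + |VC|·bis = (-4.5341,-20.0223)
T_A = V + ((C−V)·d_A)·d_A = V + 15.4133·d_A = (0.3951,-10.6760)
T_B = V + ((C−V)·d_B)·d_B = V + 15.4133·d_B = (2.4061,-27.9899)
sweep = 180° − θ = 111.1353°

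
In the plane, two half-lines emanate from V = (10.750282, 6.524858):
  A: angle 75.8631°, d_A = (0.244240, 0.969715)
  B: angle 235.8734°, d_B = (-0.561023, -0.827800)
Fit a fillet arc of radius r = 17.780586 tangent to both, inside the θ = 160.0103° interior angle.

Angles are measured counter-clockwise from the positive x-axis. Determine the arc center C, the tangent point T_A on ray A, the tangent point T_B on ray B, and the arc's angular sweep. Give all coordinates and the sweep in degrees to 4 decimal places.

bisector direction at 155.8683° = (-0.912608,0.408836)
center distance |VC| = r/sin(θ/2) = 17.780586/sin(80.0052°) = 18.054594
C = V + |VC|·bis = (-5.7265,13.9062)
T_A = V + ((C−V)·d_A)·d_A = V + 3.1335·d_A = (11.5156,9.5635)
T_B = V + ((C−V)·d_B)·d_B = V + 3.1335·d_B = (8.9923,3.9309)
sweep = 180° − θ = 19.9897°

center=(-5.7265,13.9062) T_A=(11.5156,9.5635) T_B=(8.9923,3.9309) sweep=19.9897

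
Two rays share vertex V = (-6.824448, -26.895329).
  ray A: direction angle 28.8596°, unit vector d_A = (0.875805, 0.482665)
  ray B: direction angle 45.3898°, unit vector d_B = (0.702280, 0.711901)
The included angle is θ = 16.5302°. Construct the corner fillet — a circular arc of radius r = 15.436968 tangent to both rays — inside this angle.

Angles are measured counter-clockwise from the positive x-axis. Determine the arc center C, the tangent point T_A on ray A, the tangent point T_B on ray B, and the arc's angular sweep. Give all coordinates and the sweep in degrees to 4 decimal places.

center=(78.7962,37.9171) T_A=(86.2471,24.3973) T_B=(67.8066,48.7582) sweep=163.4698

bisector direction at 37.1247° = (0.797324,0.603552)
center distance |VC| = r/sin(θ/2) = 15.436968/sin(8.2651°) = 107.385038
C = V + |VC|·bis = (78.7962,37.9171)
T_A = V + ((C−V)·d_A)·d_A = V + 106.2697·d_A = (86.2471,24.3973)
T_B = V + ((C−V)·d_B)·d_B = V + 106.2697·d_B = (67.8066,48.7582)
sweep = 180° − θ = 163.4698°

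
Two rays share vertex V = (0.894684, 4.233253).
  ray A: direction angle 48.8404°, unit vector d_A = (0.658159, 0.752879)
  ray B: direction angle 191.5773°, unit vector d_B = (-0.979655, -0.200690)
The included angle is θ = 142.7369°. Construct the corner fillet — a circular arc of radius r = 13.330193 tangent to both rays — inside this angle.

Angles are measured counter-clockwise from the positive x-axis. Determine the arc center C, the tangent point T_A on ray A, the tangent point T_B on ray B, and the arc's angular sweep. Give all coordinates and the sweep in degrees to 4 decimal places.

center=(-6.1834,16.3903) T_A=(3.8526,7.6169) T_B=(-3.5082,3.3313) sweep=37.2631

bisector direction at 120.2088° = (-0.503153,0.864197)
center distance |VC| = r/sin(θ/2) = 13.330193/sin(71.3684°) = 14.067430
C = V + |VC|·bis = (-6.1834,16.3903)
T_A = V + ((C−V)·d_A)·d_A = V + 4.4943·d_A = (3.8526,7.6169)
T_B = V + ((C−V)·d_B)·d_B = V + 4.4943·d_B = (-3.5082,3.3313)
sweep = 180° − θ = 37.2631°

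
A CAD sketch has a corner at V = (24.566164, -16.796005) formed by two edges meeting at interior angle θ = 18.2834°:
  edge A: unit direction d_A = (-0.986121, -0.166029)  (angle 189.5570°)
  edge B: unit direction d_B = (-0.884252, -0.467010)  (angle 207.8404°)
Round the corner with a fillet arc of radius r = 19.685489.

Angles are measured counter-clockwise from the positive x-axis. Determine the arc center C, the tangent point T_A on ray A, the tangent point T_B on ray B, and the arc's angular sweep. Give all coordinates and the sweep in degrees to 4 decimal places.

bisector direction at 198.6987° = (-0.947218,-0.320591)
center distance |VC| = r/sin(θ/2) = 19.685489/sin(9.1417°) = 123.904217
C = V + |VC|·bis = (-92.7981,-56.5186)
T_A = V + ((C−V)·d_A)·d_A = V + 122.3304·d_A = (-96.0664,-37.1064)
T_B = V + ((C−V)·d_B)·d_B = V + 122.3304·d_B = (-83.6048,-73.9256)
sweep = 180° − θ = 161.7166°

center=(-92.7981,-56.5186) T_A=(-96.0664,-37.1064) T_B=(-83.6048,-73.9256) sweep=161.7166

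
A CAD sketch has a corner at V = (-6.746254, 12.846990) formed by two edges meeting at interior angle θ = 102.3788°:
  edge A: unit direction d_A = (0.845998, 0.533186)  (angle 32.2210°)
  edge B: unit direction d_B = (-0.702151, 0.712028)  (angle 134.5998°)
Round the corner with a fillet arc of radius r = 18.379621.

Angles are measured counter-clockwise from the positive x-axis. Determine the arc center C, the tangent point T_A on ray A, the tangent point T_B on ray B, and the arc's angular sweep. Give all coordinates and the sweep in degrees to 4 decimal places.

center=(-4.0395,36.2783) T_A=(5.7603,20.7292) T_B=(-17.1263,23.3730) sweep=77.6212

bisector direction at 83.4104° = (0.114757,0.993394)
center distance |VC| = r/sin(θ/2) = 18.379621/sin(51.1894°) = 23.587143
C = V + |VC|·bis = (-4.0395,36.2783)
T_A = V + ((C−V)·d_A)·d_A = V + 14.7832·d_A = (5.7603,20.7292)
T_B = V + ((C−V)·d_B)·d_B = V + 14.7832·d_B = (-17.1263,23.3730)
sweep = 180° − θ = 77.6212°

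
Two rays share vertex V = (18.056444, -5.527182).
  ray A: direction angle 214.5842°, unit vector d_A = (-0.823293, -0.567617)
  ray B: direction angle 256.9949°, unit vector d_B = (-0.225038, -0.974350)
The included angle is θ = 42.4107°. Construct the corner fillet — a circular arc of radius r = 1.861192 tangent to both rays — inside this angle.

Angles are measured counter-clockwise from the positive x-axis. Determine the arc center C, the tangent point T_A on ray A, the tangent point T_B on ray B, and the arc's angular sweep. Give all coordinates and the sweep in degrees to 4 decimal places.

bisector direction at 235.7895° = (-0.562234,-0.826978)
center distance |VC| = r/sin(θ/2) = 1.861192/sin(21.2053°) = 5.145513
C = V + |VC|·bis = (15.1635,-9.7824)
T_A = V + ((C−V)·d_A)·d_A = V + 4.7971·d_A = (14.1070,-8.2501)
T_B = V + ((C−V)·d_B)·d_B = V + 4.7971·d_B = (16.9769,-10.2012)
sweep = 180° − θ = 137.5893°

center=(15.1635,-9.7824) T_A=(14.1070,-8.2501) T_B=(16.9769,-10.2012) sweep=137.5893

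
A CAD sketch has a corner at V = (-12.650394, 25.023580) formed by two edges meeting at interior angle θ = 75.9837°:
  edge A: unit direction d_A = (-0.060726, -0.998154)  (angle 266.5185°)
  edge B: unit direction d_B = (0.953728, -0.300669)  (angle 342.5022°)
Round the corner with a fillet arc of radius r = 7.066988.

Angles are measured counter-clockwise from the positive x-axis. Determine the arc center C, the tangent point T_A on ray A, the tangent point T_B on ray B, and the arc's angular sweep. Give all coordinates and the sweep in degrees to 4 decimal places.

bisector direction at 304.5104° = (0.566555,-0.824024)
center distance |VC| = r/sin(θ/2) = 7.066988/sin(37.9918°) = 11.480782
C = V + |VC|·bis = (-6.1459,15.5631)
T_A = V + ((C−V)·d_A)·d_A = V + 9.0480·d_A = (-13.1998,15.9923)
T_B = V + ((C−V)·d_B)·d_B = V + 9.0480·d_B = (-4.0211,22.3031)
sweep = 180° − θ = 104.0163°

center=(-6.1459,15.5631) T_A=(-13.1998,15.9923) T_B=(-4.0211,22.3031) sweep=104.0163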